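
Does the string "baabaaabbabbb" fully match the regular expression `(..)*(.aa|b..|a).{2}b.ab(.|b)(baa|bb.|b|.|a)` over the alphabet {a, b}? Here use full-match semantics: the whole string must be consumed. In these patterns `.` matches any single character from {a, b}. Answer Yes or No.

Yes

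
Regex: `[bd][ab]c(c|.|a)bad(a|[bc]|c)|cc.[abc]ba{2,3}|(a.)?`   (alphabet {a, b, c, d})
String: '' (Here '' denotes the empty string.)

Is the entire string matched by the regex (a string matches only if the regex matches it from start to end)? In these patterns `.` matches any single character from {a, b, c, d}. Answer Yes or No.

Yes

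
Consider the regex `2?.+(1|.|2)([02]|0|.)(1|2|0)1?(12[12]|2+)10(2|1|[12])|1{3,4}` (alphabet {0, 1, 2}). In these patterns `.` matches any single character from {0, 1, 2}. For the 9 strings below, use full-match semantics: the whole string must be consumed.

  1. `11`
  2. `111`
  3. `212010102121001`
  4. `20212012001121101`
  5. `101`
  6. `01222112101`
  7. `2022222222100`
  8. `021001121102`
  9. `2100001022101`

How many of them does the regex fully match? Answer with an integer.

5

1 → no match
2 → match
3 → no match
4 → match
5 → no match
6 → match
7 → no match
8 → match
9 → match
Total matched: 5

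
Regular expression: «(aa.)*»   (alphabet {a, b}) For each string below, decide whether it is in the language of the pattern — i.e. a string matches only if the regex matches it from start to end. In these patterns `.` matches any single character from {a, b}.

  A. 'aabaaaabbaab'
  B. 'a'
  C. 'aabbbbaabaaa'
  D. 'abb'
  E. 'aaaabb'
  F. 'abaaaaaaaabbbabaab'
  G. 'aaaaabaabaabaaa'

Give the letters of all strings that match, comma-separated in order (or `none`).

A → no match
B → no match
C → no match
D → no match
E → no match
F → no match
G → match

G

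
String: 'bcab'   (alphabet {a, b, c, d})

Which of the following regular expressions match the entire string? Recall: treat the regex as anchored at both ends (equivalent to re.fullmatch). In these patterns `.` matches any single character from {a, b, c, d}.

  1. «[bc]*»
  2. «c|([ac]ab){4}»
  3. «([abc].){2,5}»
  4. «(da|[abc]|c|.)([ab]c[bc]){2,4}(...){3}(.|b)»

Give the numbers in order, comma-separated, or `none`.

1 → no match
2 → no match
3 → match
4 → no match

3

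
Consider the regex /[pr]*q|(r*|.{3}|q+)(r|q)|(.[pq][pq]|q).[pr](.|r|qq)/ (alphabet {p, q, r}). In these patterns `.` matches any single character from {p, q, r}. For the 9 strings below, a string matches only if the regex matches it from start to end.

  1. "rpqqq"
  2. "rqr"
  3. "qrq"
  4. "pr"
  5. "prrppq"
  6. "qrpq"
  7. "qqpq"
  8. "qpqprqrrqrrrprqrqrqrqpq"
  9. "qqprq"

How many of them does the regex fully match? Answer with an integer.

3

1 → no match
2 → no match
3 → no match
4 → no match
5 → match
6 → match
7 → match
8 → no match
9 → no match
Total matched: 3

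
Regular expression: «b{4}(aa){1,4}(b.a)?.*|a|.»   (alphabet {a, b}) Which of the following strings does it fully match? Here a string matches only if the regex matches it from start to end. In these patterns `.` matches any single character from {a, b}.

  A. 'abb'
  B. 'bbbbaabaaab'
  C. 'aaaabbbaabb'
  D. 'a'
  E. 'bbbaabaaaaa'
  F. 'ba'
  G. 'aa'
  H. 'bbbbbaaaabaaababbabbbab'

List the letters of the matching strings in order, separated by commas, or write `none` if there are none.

A → no match
B → match
C → no match
D → match
E → no match
F → no match
G → no match
H → no match

B, D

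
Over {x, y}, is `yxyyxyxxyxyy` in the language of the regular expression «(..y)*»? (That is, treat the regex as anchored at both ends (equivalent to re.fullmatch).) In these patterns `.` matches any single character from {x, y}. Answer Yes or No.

Yes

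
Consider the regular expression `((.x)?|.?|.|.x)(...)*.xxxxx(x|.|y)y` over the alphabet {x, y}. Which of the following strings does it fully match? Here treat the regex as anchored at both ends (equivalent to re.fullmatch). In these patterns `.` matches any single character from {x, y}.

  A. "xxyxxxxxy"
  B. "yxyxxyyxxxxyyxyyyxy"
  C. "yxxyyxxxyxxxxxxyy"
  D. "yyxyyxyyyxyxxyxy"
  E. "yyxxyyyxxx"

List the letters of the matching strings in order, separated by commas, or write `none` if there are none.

C

A → no match
B → no match
C → match
D → no match
E → no match — must end with "y"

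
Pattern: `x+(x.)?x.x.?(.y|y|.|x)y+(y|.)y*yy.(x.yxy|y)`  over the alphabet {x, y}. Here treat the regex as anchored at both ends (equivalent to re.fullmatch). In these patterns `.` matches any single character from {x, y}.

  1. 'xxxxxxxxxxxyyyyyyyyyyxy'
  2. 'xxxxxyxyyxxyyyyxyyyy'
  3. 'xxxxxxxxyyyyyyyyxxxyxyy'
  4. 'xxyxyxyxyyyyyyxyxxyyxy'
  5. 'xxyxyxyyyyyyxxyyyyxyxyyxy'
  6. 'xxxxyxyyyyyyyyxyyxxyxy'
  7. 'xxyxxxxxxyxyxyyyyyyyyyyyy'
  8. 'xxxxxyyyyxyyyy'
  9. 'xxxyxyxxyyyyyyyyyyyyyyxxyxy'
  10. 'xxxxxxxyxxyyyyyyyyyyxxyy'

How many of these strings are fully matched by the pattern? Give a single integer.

3

1 → match
2 → no match
3 → no match
4 → no match
5 → no match
6 → no match
7 → no match
8 → match
9 → match
10 → no match
Total matched: 3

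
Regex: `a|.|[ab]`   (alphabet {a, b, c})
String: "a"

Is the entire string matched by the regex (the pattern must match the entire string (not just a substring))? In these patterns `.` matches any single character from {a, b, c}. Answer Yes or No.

Yes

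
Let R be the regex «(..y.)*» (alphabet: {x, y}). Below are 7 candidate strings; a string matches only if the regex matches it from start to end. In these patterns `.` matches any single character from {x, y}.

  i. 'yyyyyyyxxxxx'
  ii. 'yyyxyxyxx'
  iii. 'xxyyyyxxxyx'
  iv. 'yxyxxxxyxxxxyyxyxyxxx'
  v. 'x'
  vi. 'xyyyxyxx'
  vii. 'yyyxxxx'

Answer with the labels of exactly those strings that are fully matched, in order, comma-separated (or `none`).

i → no match
ii → no match
iii → no match
iv → no match
v → no match
vi → no match
vii → no match

none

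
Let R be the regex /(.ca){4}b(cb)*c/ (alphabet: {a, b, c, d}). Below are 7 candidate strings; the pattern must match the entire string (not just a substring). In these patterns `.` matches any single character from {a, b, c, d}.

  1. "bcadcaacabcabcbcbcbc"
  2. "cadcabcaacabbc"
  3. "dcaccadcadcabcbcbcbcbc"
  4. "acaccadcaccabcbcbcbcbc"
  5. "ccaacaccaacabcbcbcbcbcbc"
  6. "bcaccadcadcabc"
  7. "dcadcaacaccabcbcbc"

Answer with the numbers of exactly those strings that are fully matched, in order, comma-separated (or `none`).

1 → match
2 → no match
3 → match
4 → match
5 → match
6 → match
7 → match

1, 3, 4, 5, 6, 7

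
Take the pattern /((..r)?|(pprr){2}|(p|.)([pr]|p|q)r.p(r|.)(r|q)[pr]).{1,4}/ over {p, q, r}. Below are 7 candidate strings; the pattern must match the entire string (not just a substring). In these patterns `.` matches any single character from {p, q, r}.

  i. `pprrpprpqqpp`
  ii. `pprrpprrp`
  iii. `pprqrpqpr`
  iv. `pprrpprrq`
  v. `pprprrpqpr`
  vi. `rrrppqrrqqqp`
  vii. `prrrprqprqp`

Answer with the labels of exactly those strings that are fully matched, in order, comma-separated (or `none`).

i, ii, iv, vi, vii

i → match
ii → match
iii → no match
iv → match
v → no match
vi → match
vii → match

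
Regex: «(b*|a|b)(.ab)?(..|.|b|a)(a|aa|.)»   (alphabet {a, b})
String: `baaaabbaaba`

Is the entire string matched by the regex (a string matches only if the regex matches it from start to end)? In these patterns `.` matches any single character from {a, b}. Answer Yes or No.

No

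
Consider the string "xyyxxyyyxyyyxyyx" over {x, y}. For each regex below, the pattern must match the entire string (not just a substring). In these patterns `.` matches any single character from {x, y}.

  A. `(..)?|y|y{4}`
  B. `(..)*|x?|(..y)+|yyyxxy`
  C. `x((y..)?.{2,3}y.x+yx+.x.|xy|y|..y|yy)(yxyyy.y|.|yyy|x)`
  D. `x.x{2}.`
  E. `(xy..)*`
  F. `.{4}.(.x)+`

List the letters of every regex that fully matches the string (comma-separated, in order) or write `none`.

B, E

A → no match
B → match
C → no match
D → no match
E → match
F → no match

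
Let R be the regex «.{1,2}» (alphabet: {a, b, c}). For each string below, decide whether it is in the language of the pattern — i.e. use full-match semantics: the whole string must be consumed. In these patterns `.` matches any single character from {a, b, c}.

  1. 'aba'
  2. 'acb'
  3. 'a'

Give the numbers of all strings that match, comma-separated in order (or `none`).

3

1 → no match
2 → no match
3 → match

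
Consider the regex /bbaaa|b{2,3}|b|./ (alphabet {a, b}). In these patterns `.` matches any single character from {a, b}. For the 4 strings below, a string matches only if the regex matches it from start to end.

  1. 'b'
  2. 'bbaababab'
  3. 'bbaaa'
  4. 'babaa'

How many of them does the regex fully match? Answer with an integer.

2

1 → match
2 → no match
3 → match
4 → no match
Total matched: 2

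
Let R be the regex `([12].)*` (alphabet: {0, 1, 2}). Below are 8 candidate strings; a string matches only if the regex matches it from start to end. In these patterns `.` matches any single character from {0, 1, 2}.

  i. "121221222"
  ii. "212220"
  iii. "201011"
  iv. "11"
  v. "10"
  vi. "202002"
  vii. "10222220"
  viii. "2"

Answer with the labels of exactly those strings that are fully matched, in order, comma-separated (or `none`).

ii, iii, iv, v, vii

i. "121221222" → no match
ii. "212220" → match
iii. "201011" → match
iv. "11" → match
v. "10" → match
vi. "202002" → no match
vii. "10222220" → match
viii. "2" → no match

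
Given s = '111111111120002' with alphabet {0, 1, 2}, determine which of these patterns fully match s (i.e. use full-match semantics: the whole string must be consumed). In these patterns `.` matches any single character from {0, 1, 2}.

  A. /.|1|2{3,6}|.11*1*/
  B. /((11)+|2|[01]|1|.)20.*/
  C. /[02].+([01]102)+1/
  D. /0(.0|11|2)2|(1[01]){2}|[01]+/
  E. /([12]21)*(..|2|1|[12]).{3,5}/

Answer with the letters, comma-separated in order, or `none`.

B

A → no match
B → match
C → no match — must end with '1021'
D → no match
E → no match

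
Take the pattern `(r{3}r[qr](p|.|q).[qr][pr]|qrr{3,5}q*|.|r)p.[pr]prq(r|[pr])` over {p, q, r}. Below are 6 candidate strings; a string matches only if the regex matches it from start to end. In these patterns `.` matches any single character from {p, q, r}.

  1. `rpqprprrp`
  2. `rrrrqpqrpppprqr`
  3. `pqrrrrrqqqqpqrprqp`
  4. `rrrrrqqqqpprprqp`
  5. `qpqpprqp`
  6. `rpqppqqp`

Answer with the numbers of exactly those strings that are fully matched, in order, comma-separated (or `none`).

5

1 → no match
2 → no match
3 → no match
4 → no match
5 → match
6 → no match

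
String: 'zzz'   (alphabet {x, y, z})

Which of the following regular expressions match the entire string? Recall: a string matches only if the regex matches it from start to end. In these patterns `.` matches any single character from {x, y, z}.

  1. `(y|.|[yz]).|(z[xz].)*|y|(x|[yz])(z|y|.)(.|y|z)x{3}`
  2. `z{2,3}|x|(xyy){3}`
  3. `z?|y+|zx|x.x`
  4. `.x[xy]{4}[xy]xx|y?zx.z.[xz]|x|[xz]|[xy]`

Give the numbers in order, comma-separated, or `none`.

1, 2

1 → match
2 → match
3 → no match
4 → no match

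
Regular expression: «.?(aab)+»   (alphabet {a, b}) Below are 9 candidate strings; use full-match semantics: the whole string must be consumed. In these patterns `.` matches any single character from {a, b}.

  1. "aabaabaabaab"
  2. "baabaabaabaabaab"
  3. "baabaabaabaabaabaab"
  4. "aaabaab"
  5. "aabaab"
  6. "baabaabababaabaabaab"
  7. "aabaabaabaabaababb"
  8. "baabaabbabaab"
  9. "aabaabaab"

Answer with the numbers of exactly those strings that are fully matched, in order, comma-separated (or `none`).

1, 2, 3, 4, 5, 9

1 → match
2 → match
3 → match
4 → match
5 → match
6 → no match
7 → no match — must end with "aab"
8 → no match
9 → match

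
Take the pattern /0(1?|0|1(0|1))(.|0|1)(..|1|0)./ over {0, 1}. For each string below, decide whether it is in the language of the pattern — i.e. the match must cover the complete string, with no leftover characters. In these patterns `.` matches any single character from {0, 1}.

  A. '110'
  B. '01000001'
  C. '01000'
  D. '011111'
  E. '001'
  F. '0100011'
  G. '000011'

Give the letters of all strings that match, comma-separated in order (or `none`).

A. '110' → no match — must start with '0'
B. '01000001' → no match
C. '01000' → match
D. '011111' → match
E. '001' → no match
F. '0100011' → match
G. '000011' → match

C, D, F, G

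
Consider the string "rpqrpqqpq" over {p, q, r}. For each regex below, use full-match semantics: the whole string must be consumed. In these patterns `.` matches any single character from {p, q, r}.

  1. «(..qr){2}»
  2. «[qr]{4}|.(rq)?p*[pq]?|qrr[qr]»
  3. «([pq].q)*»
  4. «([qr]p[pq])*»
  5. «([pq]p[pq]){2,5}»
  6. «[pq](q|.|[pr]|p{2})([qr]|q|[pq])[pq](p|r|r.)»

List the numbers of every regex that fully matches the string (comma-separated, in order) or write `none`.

4

1 → no match — must end with "qr"
2 → no match
3 → no match
4 → match
5 → no match
6 → no match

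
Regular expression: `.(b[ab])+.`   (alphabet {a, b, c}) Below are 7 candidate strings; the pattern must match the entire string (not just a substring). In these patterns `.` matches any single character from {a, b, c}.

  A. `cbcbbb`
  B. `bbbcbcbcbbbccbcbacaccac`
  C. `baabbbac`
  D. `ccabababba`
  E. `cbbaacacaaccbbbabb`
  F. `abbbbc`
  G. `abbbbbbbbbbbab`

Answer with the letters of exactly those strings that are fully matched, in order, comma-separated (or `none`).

A → no match
B → no match
C → no match
D → no match
E → no match
F → match
G → match

F, G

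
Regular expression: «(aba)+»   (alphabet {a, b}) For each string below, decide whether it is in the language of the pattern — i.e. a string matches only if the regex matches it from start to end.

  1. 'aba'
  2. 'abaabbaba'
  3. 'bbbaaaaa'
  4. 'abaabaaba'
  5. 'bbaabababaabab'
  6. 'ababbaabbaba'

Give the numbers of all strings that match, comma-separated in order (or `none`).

1 → match
2 → no match
3 → no match — must start with 'aba'
4 → match
5 → no match — must start with 'aba'
6 → no match

1, 4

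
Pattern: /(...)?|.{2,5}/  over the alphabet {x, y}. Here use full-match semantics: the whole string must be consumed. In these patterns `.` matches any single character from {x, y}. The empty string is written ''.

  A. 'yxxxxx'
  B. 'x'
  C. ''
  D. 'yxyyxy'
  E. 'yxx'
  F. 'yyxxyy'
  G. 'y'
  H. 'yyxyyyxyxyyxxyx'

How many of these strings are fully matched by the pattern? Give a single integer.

A → no match
B → no match
C → match
D → no match
E → match
F → no match
G → no match
H → no match
Total matched: 2

2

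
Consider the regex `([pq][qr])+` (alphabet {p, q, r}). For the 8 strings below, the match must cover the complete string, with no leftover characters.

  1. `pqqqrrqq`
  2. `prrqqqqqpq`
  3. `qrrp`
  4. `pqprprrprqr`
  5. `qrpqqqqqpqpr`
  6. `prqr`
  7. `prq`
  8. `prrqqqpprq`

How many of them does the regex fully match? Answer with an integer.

2

1 → no match
2 → no match
3 → no match
4 → no match
5 → match
6 → match
7 → no match
8 → no match
Total matched: 2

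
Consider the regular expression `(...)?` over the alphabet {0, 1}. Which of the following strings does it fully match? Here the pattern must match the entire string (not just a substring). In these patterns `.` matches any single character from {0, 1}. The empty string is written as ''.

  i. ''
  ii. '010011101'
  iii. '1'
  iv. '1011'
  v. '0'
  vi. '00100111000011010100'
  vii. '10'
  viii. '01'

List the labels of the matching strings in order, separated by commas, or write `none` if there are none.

i

i → match
ii → no match
iii → no match
iv → no match
v → no match
vi → no match
vii → no match
viii → no match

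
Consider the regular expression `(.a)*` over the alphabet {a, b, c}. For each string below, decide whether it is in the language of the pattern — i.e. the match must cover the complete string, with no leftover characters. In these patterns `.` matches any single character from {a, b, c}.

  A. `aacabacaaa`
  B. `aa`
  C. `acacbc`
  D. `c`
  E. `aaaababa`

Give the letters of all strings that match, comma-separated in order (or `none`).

A → match
B → match
C → no match
D → no match
E → match

A, B, E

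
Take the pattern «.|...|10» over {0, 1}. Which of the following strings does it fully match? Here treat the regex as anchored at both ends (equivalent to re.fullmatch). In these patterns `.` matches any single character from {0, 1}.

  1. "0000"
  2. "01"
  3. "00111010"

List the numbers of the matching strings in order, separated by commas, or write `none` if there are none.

1. "0000" → no match
2. "01" → no match
3. "00111010" → no match

none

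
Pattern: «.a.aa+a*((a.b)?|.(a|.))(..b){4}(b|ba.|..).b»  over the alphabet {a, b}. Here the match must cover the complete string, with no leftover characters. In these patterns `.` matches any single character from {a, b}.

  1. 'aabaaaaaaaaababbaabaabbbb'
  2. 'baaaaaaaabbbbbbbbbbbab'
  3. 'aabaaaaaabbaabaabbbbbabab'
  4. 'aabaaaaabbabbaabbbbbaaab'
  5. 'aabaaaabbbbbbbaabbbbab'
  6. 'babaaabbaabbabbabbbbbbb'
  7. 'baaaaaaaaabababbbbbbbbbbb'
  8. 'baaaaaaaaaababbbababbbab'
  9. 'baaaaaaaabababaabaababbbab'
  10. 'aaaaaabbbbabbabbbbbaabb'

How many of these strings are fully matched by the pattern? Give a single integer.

1 → match
2 → match
3 → match
4 → match
5 → no match
6 → match
7 → match
8 → match
9 → match
10 → match
Total matched: 9

9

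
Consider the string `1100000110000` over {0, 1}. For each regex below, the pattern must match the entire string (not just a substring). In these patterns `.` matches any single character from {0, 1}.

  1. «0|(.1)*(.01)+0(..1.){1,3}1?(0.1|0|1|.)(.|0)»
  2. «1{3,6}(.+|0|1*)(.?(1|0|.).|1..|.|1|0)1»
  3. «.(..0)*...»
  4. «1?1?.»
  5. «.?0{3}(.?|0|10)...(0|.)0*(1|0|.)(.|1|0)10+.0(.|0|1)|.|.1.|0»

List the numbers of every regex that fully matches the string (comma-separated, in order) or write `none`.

1 → no match
2 → no match — must end with `1`
3 → match
4 → no match
5 → no match

3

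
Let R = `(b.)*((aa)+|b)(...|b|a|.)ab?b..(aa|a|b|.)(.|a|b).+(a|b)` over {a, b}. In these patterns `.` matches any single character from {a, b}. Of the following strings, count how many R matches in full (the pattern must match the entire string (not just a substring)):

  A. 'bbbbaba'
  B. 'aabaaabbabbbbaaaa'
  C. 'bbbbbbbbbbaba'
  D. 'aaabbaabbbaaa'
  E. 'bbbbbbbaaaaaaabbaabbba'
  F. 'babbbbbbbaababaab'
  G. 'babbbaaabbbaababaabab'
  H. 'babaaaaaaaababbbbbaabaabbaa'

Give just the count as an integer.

A → no match
B → match
C → no match
D → no match
E → match
F → no match
G → no match
H → no match
Total matched: 2

2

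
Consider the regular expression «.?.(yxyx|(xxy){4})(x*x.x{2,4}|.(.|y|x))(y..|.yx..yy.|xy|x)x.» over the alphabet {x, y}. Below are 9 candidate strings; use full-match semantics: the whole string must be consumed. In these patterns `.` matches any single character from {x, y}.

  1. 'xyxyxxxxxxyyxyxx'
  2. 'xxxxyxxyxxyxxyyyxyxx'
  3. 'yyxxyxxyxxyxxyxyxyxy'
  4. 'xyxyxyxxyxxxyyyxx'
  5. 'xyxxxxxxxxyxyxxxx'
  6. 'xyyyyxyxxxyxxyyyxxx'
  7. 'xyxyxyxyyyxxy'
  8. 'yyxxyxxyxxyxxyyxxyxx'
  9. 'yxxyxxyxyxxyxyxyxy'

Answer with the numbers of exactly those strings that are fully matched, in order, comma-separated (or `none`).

2, 3, 4, 8

1 → no match
2 → match
3 → match
4 → match
5 → no match
6 → no match
7 → no match
8 → match
9 → no match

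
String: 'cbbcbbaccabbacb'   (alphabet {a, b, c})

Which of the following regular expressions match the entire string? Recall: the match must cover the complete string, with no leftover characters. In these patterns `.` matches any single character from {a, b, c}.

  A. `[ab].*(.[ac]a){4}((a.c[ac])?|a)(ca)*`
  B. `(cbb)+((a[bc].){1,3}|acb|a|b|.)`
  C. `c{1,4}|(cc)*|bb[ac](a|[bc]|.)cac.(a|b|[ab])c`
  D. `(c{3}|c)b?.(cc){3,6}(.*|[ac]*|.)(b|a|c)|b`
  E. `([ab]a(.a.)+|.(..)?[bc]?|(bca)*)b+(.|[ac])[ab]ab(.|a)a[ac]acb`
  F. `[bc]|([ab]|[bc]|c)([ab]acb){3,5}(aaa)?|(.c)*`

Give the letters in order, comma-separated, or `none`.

B

A → no match
B → match
C → no match
D → no match
E → no match
F → no match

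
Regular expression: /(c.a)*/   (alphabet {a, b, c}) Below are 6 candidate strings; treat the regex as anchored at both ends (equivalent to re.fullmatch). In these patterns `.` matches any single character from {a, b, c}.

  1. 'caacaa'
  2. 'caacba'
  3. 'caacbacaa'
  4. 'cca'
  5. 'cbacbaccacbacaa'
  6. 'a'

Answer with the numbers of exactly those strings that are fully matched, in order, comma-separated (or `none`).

1. 'caacaa' → match
2. 'caacba' → match
3. 'caacbacaa' → match
4. 'cca' → match
5 → match
6. 'a' → no match

1, 2, 3, 4, 5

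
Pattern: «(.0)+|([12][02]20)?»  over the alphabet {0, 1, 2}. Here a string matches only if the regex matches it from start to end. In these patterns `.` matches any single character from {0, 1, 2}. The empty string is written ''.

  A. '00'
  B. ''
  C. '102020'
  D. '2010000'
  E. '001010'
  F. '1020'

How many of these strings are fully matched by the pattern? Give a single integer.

5

A → match
B → match
C → match
D → no match
E → match
F → match
Total matched: 5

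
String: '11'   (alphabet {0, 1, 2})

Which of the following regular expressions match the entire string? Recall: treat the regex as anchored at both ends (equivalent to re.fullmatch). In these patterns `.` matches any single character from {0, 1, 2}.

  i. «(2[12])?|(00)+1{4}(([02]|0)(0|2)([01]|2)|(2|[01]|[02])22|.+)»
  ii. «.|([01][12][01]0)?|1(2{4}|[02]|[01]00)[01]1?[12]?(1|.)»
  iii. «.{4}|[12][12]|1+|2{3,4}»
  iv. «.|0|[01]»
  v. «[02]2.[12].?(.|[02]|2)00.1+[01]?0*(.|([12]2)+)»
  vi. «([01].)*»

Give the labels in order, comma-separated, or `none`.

i → no match
ii → no match
iii → match
iv → no match
v → no match
vi → match

iii, vi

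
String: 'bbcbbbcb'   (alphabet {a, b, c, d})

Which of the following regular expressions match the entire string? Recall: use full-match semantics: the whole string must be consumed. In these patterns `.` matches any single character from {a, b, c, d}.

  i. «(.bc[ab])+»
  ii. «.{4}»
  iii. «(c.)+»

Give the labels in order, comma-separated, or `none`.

i → match
ii → no match
iii → no match — must start with 'c'

i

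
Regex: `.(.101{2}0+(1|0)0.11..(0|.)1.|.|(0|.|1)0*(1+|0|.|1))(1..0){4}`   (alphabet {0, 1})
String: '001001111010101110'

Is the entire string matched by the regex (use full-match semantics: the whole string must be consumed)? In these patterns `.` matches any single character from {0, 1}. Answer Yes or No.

No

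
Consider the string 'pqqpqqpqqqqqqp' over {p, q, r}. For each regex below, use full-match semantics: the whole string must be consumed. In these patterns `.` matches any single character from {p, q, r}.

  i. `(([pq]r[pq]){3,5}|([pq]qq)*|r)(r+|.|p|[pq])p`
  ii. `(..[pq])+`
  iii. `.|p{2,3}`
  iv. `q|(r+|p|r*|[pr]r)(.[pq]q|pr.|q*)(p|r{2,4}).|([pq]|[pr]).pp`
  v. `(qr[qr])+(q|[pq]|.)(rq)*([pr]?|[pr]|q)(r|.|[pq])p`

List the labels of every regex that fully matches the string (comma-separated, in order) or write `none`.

i

i → match
ii → no match
iii → no match
iv → no match
v → no match — must start with 'qr'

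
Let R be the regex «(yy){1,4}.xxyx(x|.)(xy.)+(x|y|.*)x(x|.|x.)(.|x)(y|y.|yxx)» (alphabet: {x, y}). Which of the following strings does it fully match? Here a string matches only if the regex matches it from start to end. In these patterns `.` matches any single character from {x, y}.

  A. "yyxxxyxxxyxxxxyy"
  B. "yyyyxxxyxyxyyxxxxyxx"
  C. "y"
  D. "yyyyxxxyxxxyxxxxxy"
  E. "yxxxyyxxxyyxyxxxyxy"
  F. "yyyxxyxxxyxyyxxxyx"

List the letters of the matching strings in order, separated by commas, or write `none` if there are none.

A, B, D, F

A → match
B → match
C → no match — must start with "yy"
D → match
E → no match — must start with "yy"
F → match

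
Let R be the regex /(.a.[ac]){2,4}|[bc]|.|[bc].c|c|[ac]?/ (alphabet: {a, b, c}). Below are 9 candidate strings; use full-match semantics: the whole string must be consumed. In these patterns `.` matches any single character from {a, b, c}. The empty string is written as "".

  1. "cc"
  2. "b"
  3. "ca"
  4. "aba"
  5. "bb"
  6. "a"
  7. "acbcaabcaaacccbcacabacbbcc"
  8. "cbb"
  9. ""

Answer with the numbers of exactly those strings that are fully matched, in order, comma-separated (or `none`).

2, 6, 9

1. "cc" → no match
2. "b" → match
3. "ca" → no match
4. "aba" → no match
5. "bb" → no match
6. "a" → match
7 → no match
8. "cbb" → no match
9. "" → match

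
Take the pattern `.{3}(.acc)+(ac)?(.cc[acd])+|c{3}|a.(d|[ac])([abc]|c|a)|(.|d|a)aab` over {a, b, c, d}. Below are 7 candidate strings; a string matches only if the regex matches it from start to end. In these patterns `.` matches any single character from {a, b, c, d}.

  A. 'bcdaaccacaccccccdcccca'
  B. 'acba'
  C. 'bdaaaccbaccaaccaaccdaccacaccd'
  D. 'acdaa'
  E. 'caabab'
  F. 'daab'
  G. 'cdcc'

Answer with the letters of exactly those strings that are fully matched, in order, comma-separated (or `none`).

A → no match
B → no match
C → match
D → no match
E → no match
F → match
G → no match

C, F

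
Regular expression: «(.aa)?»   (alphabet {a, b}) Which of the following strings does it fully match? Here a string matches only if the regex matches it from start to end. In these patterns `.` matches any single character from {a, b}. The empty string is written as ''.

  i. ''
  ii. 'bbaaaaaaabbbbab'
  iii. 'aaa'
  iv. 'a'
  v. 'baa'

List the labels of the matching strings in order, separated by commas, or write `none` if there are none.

i, iii, v

i → match
ii → no match
iii → match
iv → no match
v → match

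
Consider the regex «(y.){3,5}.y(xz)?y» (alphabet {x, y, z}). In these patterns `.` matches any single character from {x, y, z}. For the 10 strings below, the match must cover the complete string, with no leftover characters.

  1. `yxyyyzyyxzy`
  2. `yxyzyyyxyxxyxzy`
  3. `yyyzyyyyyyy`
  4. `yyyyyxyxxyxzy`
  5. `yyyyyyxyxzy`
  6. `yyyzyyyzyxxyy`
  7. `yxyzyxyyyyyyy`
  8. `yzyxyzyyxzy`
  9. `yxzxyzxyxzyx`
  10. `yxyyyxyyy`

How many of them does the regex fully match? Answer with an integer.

9

1 → match
2 → match
3 → match
4 → match
5 → match
6 → match
7 → match
8 → match
9 → no match — must end with `y`
10 → match
Total matched: 9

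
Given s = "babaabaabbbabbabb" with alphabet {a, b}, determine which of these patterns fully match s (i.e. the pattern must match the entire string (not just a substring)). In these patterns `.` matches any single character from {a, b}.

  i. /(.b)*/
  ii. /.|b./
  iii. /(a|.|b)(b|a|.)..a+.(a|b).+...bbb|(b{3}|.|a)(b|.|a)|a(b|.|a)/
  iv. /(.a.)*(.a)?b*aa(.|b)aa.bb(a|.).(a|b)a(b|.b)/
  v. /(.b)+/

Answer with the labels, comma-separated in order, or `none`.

i → no match
ii → no match
iii → no match
iv → match
v → no match

iv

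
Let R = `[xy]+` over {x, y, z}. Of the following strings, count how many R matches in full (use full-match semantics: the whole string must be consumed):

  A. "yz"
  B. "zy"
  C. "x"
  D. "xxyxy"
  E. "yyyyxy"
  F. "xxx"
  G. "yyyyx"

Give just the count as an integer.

A. "yz" → no match
B. "zy" → no match
C. "x" → match
D. "xxyxy" → match
E. "yyyyxy" → match
F. "xxx" → match
G. "yyyyx" → match
Total matched: 5

5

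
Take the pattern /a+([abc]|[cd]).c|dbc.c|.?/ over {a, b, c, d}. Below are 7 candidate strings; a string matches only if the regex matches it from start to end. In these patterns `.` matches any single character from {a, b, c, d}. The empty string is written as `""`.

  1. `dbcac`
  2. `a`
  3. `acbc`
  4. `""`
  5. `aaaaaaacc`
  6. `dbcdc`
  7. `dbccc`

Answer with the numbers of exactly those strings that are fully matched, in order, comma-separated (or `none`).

1, 2, 3, 4, 5, 6, 7

1 → match
2 → match
3 → match
4 → match
5 → match
6 → match
7 → match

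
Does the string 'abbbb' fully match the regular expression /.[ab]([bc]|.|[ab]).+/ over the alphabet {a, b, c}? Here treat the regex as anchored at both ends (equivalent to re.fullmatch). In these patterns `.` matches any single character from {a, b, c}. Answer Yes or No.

Yes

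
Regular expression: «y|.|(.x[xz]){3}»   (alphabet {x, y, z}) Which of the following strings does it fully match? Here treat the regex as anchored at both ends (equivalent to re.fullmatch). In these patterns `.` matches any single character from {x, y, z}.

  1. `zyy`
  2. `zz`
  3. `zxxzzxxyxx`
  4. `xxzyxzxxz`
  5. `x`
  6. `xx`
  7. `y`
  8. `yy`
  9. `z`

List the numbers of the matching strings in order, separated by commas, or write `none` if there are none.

4, 5, 7, 9

1 → no match
2 → no match
3 → no match
4 → match
5 → match
6 → no match
7 → match
8 → no match
9 → match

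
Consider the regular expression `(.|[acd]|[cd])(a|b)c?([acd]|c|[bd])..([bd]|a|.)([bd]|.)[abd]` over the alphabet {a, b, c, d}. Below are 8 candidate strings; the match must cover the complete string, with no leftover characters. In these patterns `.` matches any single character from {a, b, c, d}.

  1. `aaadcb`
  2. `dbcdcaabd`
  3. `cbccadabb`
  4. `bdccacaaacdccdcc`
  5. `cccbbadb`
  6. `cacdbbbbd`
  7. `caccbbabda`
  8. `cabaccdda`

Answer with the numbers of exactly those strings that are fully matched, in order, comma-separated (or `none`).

2, 3, 6

1 → no match
2 → match
3 → match
4 → no match
5 → no match
6 → match
7 → no match
8 → no match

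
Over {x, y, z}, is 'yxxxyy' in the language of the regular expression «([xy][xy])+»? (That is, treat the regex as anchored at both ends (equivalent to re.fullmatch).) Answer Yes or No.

Yes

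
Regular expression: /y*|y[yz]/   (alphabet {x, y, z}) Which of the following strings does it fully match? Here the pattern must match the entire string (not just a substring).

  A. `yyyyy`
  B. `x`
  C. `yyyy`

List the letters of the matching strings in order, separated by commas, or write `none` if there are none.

A, C

A. `yyyyy` → match
B. `x` → no match
C. `yyyy` → match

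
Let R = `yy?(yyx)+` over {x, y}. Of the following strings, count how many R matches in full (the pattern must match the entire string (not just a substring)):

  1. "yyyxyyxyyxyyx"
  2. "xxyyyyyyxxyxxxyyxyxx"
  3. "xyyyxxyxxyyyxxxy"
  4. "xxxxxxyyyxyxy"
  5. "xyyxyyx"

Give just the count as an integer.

1

1 → match
2 → no match — must start with "y"
3 → no match — must start with "y"
4 → no match — must start with "y"
5. "xyyxyyx" → no match — must start with "y"
Total matched: 1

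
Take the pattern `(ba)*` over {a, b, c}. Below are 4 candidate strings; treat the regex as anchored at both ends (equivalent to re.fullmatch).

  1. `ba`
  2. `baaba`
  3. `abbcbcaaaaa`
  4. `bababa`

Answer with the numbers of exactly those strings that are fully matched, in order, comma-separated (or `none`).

1, 4

1. `ba` → match
2. `baaba` → no match
3. `abbcbcaaaaa` → no match
4. `bababa` → match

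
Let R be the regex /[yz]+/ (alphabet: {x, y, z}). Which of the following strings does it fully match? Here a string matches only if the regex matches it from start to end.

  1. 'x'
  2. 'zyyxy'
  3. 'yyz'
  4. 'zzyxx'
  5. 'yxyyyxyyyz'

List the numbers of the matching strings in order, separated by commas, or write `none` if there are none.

3

1 → no match
2 → no match
3 → match
4 → no match
5 → no match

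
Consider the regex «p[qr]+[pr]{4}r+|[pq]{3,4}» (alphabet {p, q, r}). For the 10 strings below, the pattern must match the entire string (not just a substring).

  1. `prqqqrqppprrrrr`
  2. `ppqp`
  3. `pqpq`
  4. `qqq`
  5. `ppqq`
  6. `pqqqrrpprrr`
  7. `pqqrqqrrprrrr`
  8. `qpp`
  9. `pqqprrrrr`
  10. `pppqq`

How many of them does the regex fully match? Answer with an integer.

1 → match
2 → match
3 → match
4 → match
5 → match
6 → match
7 → match
8 → match
9 → match
10 → no match
Total matched: 9

9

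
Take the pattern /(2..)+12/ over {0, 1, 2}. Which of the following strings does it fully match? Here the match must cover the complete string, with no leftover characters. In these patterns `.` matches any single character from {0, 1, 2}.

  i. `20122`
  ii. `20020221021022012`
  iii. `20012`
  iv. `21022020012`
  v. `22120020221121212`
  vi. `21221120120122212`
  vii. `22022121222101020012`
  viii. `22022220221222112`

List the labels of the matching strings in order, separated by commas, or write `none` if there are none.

i. `20122` → no match — must end with `12`
ii → match
iii. `20012` → match
iv. `21022020012` → match
v → match
vi → match
vii → no match
viii → match

ii, iii, iv, v, vi, viii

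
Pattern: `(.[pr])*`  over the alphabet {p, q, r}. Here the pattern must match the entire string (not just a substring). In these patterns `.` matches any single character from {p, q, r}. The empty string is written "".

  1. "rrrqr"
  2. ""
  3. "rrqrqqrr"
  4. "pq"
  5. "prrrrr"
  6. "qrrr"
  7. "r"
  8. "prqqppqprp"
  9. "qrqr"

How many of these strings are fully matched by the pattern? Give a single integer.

4

1. "rrrqr" → no match
2. "" → match
3. "rrqrqqrr" → no match
4. "pq" → no match
5. "prrrrr" → match
6. "qrrr" → match
7. "r" → no match
8. "prqqppqprp" → no match
9. "qrqr" → match
Total matched: 4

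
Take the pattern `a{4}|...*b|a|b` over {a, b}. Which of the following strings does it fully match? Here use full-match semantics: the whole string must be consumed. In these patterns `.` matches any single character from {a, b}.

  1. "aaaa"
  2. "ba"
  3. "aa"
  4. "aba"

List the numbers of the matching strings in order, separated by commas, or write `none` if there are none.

1 → match
2 → no match
3 → no match
4 → no match

1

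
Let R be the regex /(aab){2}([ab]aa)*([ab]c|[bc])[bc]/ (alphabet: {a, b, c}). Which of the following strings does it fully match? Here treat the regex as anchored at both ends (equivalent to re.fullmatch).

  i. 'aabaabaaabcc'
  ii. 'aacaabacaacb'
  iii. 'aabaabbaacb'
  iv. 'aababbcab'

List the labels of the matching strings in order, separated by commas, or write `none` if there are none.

i → match
ii → no match — must start with 'aab'
iii → match
iv → no match

i, iii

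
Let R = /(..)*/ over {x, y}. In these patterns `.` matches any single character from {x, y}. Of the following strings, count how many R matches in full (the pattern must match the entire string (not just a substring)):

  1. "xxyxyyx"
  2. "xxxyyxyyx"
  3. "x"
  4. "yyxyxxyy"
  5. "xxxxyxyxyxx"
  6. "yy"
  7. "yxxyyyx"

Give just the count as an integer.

2

1 → no match
2 → no match
3 → no match
4 → match
5 → no match
6 → match
7 → no match
Total matched: 2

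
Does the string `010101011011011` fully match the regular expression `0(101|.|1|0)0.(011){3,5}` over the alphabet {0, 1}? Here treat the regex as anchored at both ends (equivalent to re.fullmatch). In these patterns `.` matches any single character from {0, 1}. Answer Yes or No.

Yes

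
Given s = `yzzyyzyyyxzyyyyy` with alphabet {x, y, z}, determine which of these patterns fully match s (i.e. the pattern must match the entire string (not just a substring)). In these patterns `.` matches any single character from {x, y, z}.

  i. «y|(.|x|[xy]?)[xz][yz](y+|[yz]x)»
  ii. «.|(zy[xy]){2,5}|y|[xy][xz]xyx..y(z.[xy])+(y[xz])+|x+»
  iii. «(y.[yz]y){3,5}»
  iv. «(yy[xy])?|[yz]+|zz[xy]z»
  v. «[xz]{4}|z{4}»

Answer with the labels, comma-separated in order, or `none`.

iii

i → no match
ii → no match
iii → match
iv → no match
v → no match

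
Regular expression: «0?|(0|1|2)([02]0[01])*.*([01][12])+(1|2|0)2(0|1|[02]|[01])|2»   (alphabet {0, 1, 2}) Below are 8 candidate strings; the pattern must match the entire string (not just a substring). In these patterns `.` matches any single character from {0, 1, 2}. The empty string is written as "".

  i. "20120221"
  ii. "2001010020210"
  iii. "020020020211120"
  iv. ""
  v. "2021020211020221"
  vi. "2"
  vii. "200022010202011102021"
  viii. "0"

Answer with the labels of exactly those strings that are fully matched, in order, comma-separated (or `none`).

iii, iv, vi, vii, viii

i. "20120221" → no match
ii → no match
iii → match
iv. "" → match
v → no match
vi. "2" → match
vii → match
viii. "0" → match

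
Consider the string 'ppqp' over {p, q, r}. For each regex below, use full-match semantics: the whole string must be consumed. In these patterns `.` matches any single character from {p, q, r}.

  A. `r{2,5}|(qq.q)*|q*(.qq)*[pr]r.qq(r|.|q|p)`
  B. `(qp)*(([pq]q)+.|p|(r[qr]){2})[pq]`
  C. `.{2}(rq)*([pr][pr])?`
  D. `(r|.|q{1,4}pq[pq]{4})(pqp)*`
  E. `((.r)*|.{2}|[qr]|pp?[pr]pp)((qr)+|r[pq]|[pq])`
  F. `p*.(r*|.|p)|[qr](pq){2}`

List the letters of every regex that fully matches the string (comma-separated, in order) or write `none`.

D, F

A → no match
B → no match
C → no match
D → match
E → no match
F → match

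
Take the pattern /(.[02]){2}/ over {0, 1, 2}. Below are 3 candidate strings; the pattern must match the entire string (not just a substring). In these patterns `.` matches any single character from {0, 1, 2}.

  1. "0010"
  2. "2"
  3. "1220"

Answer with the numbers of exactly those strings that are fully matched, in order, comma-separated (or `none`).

1 → match
2 → no match
3 → match

1, 3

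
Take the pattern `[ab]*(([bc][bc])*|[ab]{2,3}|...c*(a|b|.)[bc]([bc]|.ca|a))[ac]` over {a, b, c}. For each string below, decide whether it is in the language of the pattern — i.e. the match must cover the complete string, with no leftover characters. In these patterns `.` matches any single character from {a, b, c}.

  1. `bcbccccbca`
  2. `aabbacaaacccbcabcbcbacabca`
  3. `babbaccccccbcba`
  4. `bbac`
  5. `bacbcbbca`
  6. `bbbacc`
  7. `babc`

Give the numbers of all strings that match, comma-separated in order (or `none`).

1 → match
2 → no match
3 → match
4 → match
5 → match
6 → no match
7 → match

1, 3, 4, 5, 7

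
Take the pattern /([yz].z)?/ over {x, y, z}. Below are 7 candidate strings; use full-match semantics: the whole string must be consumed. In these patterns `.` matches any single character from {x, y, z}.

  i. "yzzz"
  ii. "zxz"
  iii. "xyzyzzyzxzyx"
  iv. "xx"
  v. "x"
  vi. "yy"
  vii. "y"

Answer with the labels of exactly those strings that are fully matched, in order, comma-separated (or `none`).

ii

i. "yzzz" → no match
ii. "zxz" → match
iii. "xyzyzzyzxzyx" → no match
iv. "xx" → no match
v. "x" → no match
vi. "yy" → no match
vii. "y" → no match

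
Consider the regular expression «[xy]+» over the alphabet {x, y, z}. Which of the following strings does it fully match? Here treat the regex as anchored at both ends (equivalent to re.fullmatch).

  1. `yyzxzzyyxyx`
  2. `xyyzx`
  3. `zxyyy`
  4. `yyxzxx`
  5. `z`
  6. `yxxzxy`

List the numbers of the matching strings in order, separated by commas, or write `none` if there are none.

1. `yyzxzzyyxyx` → no match
2. `xyyzx` → no match
3. `zxyyy` → no match
4. `yyxzxx` → no match
5. `z` → no match
6. `yxxzxy` → no match

none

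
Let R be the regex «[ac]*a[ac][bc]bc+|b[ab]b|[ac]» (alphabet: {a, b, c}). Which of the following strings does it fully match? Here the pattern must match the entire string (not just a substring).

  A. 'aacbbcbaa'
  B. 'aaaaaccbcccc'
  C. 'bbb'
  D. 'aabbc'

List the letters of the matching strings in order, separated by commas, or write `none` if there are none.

B, C, D

A → no match
B → match
C → match
D → match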